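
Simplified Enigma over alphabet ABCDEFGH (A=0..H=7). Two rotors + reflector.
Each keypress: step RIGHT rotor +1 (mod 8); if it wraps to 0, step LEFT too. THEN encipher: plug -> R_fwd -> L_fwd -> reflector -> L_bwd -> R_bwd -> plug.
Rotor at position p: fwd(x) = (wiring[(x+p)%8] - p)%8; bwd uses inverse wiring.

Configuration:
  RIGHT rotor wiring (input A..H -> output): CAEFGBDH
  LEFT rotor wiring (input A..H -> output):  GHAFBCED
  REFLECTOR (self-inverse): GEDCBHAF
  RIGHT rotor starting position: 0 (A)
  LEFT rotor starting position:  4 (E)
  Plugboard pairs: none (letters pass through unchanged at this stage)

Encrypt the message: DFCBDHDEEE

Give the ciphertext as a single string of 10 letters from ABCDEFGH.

Char 1 ('D'): step: R->1, L=4; D->plug->D->R->F->L->D->refl->C->L'->E->R'->C->plug->C
Char 2 ('F'): step: R->2, L=4; F->plug->F->R->F->L->D->refl->C->L'->E->R'->C->plug->C
Char 3 ('C'): step: R->3, L=4; C->plug->C->R->G->L->E->refl->B->L'->H->R'->F->plug->F
Char 4 ('B'): step: R->4, L=4; B->plug->B->R->F->L->D->refl->C->L'->E->R'->F->plug->F
Char 5 ('D'): step: R->5, L=4; D->plug->D->R->F->L->D->refl->C->L'->E->R'->A->plug->A
Char 6 ('H'): step: R->6, L=4; H->plug->H->R->D->L->H->refl->F->L'->A->R'->G->plug->G
Char 7 ('D'): step: R->7, L=4; D->plug->D->R->F->L->D->refl->C->L'->E->R'->H->plug->H
Char 8 ('E'): step: R->0, L->5 (L advanced); E->plug->E->R->G->L->A->refl->G->L'->C->R'->A->plug->A
Char 9 ('E'): step: R->1, L=5; E->plug->E->R->A->L->F->refl->H->L'->B->R'->H->plug->H
Char 10 ('E'): step: R->2, L=5; E->plug->E->R->B->L->H->refl->F->L'->A->R'->G->plug->G

Answer: CCFFAGHAHG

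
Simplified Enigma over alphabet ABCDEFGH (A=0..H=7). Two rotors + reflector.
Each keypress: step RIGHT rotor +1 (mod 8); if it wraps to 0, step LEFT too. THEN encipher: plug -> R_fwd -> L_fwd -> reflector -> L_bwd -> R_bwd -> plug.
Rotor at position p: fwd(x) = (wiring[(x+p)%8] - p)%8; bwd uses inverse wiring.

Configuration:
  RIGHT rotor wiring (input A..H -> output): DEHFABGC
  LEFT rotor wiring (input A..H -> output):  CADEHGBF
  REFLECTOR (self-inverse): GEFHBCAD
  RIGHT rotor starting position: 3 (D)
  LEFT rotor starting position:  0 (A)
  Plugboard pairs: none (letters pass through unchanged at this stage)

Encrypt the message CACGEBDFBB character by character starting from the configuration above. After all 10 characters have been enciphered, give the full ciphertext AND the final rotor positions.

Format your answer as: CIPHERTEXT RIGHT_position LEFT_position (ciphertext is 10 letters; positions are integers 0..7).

Answer: AFEBHDCAGA 5 1

Derivation:
Char 1 ('C'): step: R->4, L=0; C->plug->C->R->C->L->D->refl->H->L'->E->R'->A->plug->A
Char 2 ('A'): step: R->5, L=0; A->plug->A->R->E->L->H->refl->D->L'->C->R'->F->plug->F
Char 3 ('C'): step: R->6, L=0; C->plug->C->R->F->L->G->refl->A->L'->B->R'->E->plug->E
Char 4 ('G'): step: R->7, L=0; G->plug->G->R->C->L->D->refl->H->L'->E->R'->B->plug->B
Char 5 ('E'): step: R->0, L->1 (L advanced); E->plug->E->R->A->L->H->refl->D->L'->C->R'->H->plug->H
Char 6 ('B'): step: R->1, L=1; B->plug->B->R->G->L->E->refl->B->L'->H->R'->D->plug->D
Char 7 ('D'): step: R->2, L=1; D->plug->D->R->H->L->B->refl->E->L'->G->R'->C->plug->C
Char 8 ('F'): step: R->3, L=1; F->plug->F->R->A->L->H->refl->D->L'->C->R'->A->plug->A
Char 9 ('B'): step: R->4, L=1; B->plug->B->R->F->L->A->refl->G->L'->D->R'->G->plug->G
Char 10 ('B'): step: R->5, L=1; B->plug->B->R->B->L->C->refl->F->L'->E->R'->A->plug->A
Final: ciphertext=AFEBHDCAGA, RIGHT=5, LEFT=1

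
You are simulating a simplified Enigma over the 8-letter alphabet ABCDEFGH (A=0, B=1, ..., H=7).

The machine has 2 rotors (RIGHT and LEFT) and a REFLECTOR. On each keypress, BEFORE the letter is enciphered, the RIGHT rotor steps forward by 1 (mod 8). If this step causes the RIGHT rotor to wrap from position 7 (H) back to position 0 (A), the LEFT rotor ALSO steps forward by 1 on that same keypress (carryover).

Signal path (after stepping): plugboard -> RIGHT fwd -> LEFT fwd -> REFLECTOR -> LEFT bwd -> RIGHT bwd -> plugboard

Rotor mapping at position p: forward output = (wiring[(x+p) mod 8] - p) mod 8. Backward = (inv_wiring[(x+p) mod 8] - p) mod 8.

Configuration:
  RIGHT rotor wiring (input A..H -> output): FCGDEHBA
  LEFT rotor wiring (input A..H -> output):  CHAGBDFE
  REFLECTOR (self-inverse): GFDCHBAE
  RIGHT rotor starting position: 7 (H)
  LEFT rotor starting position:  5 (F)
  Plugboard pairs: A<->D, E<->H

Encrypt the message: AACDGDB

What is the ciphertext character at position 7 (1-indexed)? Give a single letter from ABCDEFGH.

Char 1 ('A'): step: R->0, L->6 (L advanced); A->plug->D->R->D->L->B->refl->F->L'->H->R'->F->plug->F
Char 2 ('A'): step: R->1, L=6; A->plug->D->R->D->L->B->refl->F->L'->H->R'->G->plug->G
Char 3 ('C'): step: R->2, L=6; C->plug->C->R->C->L->E->refl->H->L'->A->R'->H->plug->E
Char 4 ('D'): step: R->3, L=6; D->plug->A->R->A->L->H->refl->E->L'->C->R'->F->plug->F
Char 5 ('G'): step: R->4, L=6; G->plug->G->R->C->L->E->refl->H->L'->A->R'->A->plug->D
Char 6 ('D'): step: R->5, L=6; D->plug->A->R->C->L->E->refl->H->L'->A->R'->D->plug->A
Char 7 ('B'): step: R->6, L=6; B->plug->B->R->C->L->E->refl->H->L'->A->R'->E->plug->H

H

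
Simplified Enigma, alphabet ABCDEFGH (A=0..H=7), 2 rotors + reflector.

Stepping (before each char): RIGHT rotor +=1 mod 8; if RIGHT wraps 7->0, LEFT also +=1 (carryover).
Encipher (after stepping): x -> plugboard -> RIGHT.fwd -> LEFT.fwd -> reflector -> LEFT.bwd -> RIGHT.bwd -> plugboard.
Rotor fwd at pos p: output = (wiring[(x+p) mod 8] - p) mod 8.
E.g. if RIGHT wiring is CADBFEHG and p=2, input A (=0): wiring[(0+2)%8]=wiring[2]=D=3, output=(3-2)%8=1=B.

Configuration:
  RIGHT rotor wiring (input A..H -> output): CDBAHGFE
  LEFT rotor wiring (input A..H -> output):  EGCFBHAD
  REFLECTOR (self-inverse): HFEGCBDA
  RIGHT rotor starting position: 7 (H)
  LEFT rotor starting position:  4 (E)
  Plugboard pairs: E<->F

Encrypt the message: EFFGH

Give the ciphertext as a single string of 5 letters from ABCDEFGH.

Answer: BEBEG

Derivation:
Char 1 ('E'): step: R->0, L->5 (L advanced); E->plug->F->R->G->L->A->refl->H->L'->D->R'->B->plug->B
Char 2 ('F'): step: R->1, L=5; F->plug->E->R->F->L->F->refl->B->L'->E->R'->F->plug->E
Char 3 ('F'): step: R->2, L=5; F->plug->E->R->D->L->H->refl->A->L'->G->R'->B->plug->B
Char 4 ('G'): step: R->3, L=5; G->plug->G->R->A->L->C->refl->E->L'->H->R'->F->plug->E
Char 5 ('H'): step: R->4, L=5; H->plug->H->R->E->L->B->refl->F->L'->F->R'->G->plug->G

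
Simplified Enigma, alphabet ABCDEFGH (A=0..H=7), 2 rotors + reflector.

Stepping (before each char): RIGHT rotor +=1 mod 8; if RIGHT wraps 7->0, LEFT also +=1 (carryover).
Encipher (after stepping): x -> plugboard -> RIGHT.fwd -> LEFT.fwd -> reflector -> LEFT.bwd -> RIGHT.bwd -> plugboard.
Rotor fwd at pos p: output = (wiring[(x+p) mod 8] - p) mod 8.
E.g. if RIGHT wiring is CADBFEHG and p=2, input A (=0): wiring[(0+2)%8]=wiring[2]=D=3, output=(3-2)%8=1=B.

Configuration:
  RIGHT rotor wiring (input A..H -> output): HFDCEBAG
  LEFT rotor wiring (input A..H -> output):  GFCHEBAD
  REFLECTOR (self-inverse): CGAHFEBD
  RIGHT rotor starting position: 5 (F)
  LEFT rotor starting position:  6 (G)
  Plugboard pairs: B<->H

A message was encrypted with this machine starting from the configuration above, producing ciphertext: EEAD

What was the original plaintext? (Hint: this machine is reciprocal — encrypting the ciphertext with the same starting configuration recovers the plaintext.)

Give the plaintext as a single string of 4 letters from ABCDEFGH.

Answer: GADC

Derivation:
Char 1 ('E'): step: R->6, L=6; E->plug->E->R->F->L->B->refl->G->L'->G->R'->G->plug->G
Char 2 ('E'): step: R->7, L=6; E->plug->E->R->D->L->H->refl->D->L'->H->R'->A->plug->A
Char 3 ('A'): step: R->0, L->7 (L advanced); A->plug->A->R->H->L->B->refl->G->L'->C->R'->D->plug->D
Char 4 ('D'): step: R->1, L=7; D->plug->D->R->D->L->D->refl->H->L'->B->R'->C->plug->C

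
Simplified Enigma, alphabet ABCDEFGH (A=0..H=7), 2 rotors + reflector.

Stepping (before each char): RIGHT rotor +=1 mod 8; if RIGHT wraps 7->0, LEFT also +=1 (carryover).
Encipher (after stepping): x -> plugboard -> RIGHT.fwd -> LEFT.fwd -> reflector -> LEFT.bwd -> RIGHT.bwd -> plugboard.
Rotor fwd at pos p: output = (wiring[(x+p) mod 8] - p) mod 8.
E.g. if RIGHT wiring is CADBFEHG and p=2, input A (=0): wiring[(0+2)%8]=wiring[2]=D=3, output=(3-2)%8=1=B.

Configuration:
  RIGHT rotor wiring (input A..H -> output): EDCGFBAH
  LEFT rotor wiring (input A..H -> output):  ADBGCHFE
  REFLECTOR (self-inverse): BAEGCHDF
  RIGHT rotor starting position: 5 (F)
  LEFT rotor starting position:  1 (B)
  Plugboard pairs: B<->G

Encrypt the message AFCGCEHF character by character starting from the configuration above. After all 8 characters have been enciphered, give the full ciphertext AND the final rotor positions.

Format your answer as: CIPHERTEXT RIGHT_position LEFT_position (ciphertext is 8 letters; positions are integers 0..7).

Char 1 ('A'): step: R->6, L=1; A->plug->A->R->C->L->F->refl->H->L'->H->R'->G->plug->B
Char 2 ('F'): step: R->7, L=1; F->plug->F->R->G->L->D->refl->G->L'->E->R'->C->plug->C
Char 3 ('C'): step: R->0, L->2 (L advanced); C->plug->C->R->C->L->A->refl->B->L'->H->R'->H->plug->H
Char 4 ('G'): step: R->1, L=2; G->plug->B->R->B->L->E->refl->C->L'->F->R'->C->plug->C
Char 5 ('C'): step: R->2, L=2; C->plug->C->R->D->L->F->refl->H->L'->A->R'->A->plug->A
Char 6 ('E'): step: R->3, L=2; E->plug->E->R->E->L->D->refl->G->L'->G->R'->C->plug->C
Char 7 ('H'): step: R->4, L=2; H->plug->H->R->C->L->A->refl->B->L'->H->R'->F->plug->F
Char 8 ('F'): step: R->5, L=2; F->plug->F->R->F->L->C->refl->E->L'->B->R'->G->plug->B
Final: ciphertext=BCHCACFB, RIGHT=5, LEFT=2

Answer: BCHCACFB 5 2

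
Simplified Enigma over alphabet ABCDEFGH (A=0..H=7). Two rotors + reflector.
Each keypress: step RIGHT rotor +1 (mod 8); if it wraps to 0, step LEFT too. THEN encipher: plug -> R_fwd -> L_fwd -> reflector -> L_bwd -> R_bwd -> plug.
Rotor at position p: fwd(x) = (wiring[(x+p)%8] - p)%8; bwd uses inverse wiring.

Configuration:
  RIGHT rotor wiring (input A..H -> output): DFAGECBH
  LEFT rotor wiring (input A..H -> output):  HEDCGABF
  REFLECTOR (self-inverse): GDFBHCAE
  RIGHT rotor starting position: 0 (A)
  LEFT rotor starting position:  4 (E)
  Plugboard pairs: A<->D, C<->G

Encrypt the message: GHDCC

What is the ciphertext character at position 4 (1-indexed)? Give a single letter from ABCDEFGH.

Char 1 ('G'): step: R->1, L=4; G->plug->C->R->F->L->A->refl->G->L'->H->R'->B->plug->B
Char 2 ('H'): step: R->2, L=4; H->plug->H->R->D->L->B->refl->D->L'->E->R'->B->plug->B
Char 3 ('D'): step: R->3, L=4; D->plug->A->R->D->L->B->refl->D->L'->E->R'->E->plug->E
Char 4 ('C'): step: R->4, L=4; C->plug->G->R->E->L->D->refl->B->L'->D->R'->D->plug->A

A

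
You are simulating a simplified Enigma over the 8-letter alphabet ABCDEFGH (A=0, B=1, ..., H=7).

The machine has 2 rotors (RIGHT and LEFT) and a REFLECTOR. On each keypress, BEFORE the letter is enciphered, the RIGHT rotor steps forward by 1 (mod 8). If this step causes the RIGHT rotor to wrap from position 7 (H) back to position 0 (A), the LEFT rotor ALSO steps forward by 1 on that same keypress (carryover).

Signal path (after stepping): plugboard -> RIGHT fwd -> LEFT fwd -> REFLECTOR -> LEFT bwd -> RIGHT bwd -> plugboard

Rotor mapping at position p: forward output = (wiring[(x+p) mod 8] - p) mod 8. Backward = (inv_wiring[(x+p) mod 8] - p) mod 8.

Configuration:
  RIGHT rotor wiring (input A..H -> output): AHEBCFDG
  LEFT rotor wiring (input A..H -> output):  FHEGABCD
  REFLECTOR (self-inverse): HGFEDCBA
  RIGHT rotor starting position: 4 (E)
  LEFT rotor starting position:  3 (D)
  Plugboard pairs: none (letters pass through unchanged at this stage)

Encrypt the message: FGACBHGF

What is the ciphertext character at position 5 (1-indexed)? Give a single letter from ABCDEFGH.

Char 1 ('F'): step: R->5, L=3; F->plug->F->R->H->L->B->refl->G->L'->C->R'->E->plug->E
Char 2 ('G'): step: R->6, L=3; G->plug->G->R->E->L->A->refl->H->L'->D->R'->F->plug->F
Char 3 ('A'): step: R->7, L=3; A->plug->A->R->H->L->B->refl->G->L'->C->R'->E->plug->E
Char 4 ('C'): step: R->0, L->4 (L advanced); C->plug->C->R->E->L->B->refl->G->L'->C->R'->E->plug->E
Char 5 ('B'): step: R->1, L=4; B->plug->B->R->D->L->H->refl->A->L'->G->R'->A->plug->A

A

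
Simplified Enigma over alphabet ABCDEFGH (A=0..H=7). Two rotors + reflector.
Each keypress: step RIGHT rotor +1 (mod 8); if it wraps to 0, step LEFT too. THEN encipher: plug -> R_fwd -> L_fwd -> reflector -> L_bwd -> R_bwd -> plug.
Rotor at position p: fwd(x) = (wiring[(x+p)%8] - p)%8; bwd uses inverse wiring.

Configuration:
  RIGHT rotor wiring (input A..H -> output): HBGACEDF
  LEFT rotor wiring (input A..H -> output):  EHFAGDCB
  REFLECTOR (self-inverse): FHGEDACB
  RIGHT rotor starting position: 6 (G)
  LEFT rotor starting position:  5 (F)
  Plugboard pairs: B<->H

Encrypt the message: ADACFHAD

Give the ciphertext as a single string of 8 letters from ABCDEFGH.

Answer: CHDEBDHG

Derivation:
Char 1 ('A'): step: R->7, L=5; A->plug->A->R->G->L->D->refl->E->L'->C->R'->C->plug->C
Char 2 ('D'): step: R->0, L->6 (L advanced); D->plug->D->R->A->L->E->refl->D->L'->B->R'->B->plug->H
Char 3 ('A'): step: R->1, L=6; A->plug->A->R->A->L->E->refl->D->L'->B->R'->D->plug->D
Char 4 ('C'): step: R->2, L=6; C->plug->C->R->A->L->E->refl->D->L'->B->R'->E->plug->E
Char 5 ('F'): step: R->3, L=6; F->plug->F->R->E->L->H->refl->B->L'->D->R'->H->plug->B
Char 6 ('H'): step: R->4, L=6; H->plug->B->R->A->L->E->refl->D->L'->B->R'->D->plug->D
Char 7 ('A'): step: R->5, L=6; A->plug->A->R->H->L->F->refl->A->L'->G->R'->B->plug->H
Char 8 ('D'): step: R->6, L=6; D->plug->D->R->D->L->B->refl->H->L'->E->R'->G->plug->G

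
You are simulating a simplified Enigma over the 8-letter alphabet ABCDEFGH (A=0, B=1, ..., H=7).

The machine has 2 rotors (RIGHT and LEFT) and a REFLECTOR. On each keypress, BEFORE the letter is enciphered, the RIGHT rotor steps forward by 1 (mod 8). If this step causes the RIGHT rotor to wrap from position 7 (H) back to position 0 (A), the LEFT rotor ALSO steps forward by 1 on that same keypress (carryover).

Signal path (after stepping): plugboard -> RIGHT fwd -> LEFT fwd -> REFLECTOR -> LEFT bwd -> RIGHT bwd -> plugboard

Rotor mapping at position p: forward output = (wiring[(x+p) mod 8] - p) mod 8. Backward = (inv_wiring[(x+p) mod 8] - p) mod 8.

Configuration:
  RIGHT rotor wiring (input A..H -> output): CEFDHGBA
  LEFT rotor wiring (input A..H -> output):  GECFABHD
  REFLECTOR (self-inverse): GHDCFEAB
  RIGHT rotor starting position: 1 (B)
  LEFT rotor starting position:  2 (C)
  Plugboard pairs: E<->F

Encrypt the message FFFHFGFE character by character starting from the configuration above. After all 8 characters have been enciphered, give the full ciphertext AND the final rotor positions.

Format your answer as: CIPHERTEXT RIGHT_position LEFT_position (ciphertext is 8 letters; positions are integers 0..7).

Answer: BCDEGAEF 1 3

Derivation:
Char 1 ('F'): step: R->2, L=2; F->plug->E->R->H->L->C->refl->D->L'->B->R'->B->plug->B
Char 2 ('F'): step: R->3, L=2; F->plug->E->R->F->L->B->refl->H->L'->D->R'->C->plug->C
Char 3 ('F'): step: R->4, L=2; F->plug->E->R->G->L->E->refl->F->L'->E->R'->D->plug->D
Char 4 ('H'): step: R->5, L=2; H->plug->H->R->C->L->G->refl->A->L'->A->R'->F->plug->E
Char 5 ('F'): step: R->6, L=2; F->plug->E->R->H->L->C->refl->D->L'->B->R'->G->plug->G
Char 6 ('G'): step: R->7, L=2; G->plug->G->R->H->L->C->refl->D->L'->B->R'->A->plug->A
Char 7 ('F'): step: R->0, L->3 (L advanced); F->plug->E->R->H->L->H->refl->B->L'->G->R'->F->plug->E
Char 8 ('E'): step: R->1, L=3; E->plug->F->R->A->L->C->refl->D->L'->F->R'->E->plug->F
Final: ciphertext=BCDEGAEF, RIGHT=1, LEFT=3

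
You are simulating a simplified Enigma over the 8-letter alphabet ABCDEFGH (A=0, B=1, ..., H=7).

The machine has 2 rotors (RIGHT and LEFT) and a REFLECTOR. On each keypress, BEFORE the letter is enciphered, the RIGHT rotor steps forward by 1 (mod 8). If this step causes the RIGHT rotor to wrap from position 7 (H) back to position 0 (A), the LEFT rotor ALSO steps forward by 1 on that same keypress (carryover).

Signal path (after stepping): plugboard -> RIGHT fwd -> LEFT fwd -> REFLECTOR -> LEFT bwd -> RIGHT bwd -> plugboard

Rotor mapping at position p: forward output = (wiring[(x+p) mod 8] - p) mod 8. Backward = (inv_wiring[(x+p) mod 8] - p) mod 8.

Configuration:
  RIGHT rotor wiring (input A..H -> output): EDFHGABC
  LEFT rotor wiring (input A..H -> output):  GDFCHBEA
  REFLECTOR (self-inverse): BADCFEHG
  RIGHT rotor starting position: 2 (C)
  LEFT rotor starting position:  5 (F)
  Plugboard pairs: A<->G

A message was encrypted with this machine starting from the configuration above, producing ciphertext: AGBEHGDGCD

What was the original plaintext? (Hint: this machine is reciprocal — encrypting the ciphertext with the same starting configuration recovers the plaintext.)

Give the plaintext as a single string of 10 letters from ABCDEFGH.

Answer: DFHHFFHBBG

Derivation:
Char 1 ('A'): step: R->3, L=5; A->plug->G->R->A->L->E->refl->F->L'->G->R'->D->plug->D
Char 2 ('G'): step: R->4, L=5; G->plug->A->R->C->L->D->refl->C->L'->H->R'->F->plug->F
Char 3 ('B'): step: R->5, L=5; B->plug->B->R->E->L->G->refl->H->L'->B->R'->H->plug->H
Char 4 ('E'): step: R->6, L=5; E->plug->E->R->H->L->C->refl->D->L'->C->R'->H->plug->H
Char 5 ('H'): step: R->7, L=5; H->plug->H->R->C->L->D->refl->C->L'->H->R'->F->plug->F
Char 6 ('G'): step: R->0, L->6 (L advanced); G->plug->A->R->E->L->H->refl->G->L'->A->R'->F->plug->F
Char 7 ('D'): step: R->1, L=6; D->plug->D->R->F->L->E->refl->F->L'->D->R'->H->plug->H
Char 8 ('G'): step: R->2, L=6; G->plug->A->R->D->L->F->refl->E->L'->F->R'->B->plug->B
Char 9 ('C'): step: R->3, L=6; C->plug->C->R->F->L->E->refl->F->L'->D->R'->B->plug->B
Char 10 ('D'): step: R->4, L=6; D->plug->D->R->G->L->B->refl->A->L'->C->R'->A->plug->G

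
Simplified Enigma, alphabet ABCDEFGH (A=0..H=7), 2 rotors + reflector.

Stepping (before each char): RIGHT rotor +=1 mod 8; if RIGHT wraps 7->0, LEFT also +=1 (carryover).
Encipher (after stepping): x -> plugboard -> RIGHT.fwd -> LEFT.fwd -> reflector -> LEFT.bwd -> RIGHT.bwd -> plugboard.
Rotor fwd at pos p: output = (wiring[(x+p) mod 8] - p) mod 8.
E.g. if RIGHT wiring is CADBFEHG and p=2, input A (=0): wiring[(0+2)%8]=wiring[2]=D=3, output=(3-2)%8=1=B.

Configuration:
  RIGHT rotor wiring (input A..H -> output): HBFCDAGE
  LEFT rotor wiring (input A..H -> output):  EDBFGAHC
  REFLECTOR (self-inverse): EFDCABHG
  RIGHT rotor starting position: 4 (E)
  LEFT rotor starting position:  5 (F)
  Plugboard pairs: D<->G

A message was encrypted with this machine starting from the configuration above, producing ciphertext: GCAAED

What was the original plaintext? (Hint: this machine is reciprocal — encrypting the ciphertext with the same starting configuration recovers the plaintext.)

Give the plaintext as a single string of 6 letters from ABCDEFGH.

Answer: CAGHBF

Derivation:
Char 1 ('G'): step: R->5, L=5; G->plug->D->R->C->L->F->refl->B->L'->H->R'->C->plug->C
Char 2 ('C'): step: R->6, L=5; C->plug->C->R->B->L->C->refl->D->L'->A->R'->A->plug->A
Char 3 ('A'): step: R->7, L=5; A->plug->A->R->F->L->E->refl->A->L'->G->R'->D->plug->G
Char 4 ('A'): step: R->0, L->6 (L advanced); A->plug->A->R->H->L->C->refl->D->L'->E->R'->H->plug->H
Char 5 ('E'): step: R->1, L=6; E->plug->E->R->H->L->C->refl->D->L'->E->R'->B->plug->B
Char 6 ('D'): step: R->2, L=6; D->plug->G->R->F->L->H->refl->G->L'->C->R'->F->plug->F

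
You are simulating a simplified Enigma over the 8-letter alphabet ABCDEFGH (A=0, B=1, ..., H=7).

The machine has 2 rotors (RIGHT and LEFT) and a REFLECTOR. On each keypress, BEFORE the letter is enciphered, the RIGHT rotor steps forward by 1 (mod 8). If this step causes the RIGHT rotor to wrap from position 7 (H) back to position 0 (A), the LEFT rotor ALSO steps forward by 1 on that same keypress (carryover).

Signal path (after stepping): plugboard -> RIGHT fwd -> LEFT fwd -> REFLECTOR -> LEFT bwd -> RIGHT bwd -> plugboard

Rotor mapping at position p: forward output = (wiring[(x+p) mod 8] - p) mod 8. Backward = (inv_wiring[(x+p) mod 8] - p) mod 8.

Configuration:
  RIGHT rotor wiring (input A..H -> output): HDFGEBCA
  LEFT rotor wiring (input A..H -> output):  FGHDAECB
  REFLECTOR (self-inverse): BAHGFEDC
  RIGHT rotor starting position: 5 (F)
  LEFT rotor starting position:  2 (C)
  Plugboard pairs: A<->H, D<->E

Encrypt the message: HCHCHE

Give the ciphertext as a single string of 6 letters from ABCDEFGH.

Answer: CHFEGB

Derivation:
Char 1 ('H'): step: R->6, L=2; H->plug->A->R->E->L->A->refl->B->L'->B->R'->C->plug->C
Char 2 ('C'): step: R->7, L=2; C->plug->C->R->E->L->A->refl->B->L'->B->R'->A->plug->H
Char 3 ('H'): step: R->0, L->3 (L advanced); H->plug->A->R->H->L->E->refl->F->L'->B->R'->F->plug->F
Char 4 ('C'): step: R->1, L=3; C->plug->C->R->F->L->C->refl->H->L'->D->R'->D->plug->E
Char 5 ('H'): step: R->2, L=3; H->plug->A->R->D->L->H->refl->C->L'->F->R'->G->plug->G
Char 6 ('E'): step: R->3, L=3; E->plug->D->R->H->L->E->refl->F->L'->B->R'->B->plug->B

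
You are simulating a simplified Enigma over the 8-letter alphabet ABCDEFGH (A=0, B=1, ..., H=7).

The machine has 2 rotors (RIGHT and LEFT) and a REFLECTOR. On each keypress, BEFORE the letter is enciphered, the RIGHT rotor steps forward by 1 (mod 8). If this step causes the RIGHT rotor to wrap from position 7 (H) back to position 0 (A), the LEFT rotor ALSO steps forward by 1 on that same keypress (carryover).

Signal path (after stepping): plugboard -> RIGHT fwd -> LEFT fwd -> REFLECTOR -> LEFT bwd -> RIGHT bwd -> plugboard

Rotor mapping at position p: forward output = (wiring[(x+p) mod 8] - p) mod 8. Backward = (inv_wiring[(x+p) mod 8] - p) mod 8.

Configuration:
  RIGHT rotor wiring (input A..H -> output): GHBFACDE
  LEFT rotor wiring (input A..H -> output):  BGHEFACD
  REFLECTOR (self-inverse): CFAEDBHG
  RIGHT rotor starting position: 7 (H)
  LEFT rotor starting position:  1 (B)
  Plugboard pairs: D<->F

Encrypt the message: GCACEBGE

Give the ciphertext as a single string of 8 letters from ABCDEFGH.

Char 1 ('G'): step: R->0, L->2 (L advanced); G->plug->G->R->D->L->G->refl->H->L'->G->R'->A->plug->A
Char 2 ('C'): step: R->1, L=2; C->plug->C->R->E->L->A->refl->C->L'->B->R'->E->plug->E
Char 3 ('A'): step: R->2, L=2; A->plug->A->R->H->L->E->refl->D->L'->C->R'->F->plug->D
Char 4 ('C'): step: R->3, L=2; C->plug->C->R->H->L->E->refl->D->L'->C->R'->A->plug->A
Char 5 ('E'): step: R->4, L=2; E->plug->E->R->C->L->D->refl->E->L'->H->R'->C->plug->C
Char 6 ('B'): step: R->5, L=2; B->plug->B->R->G->L->H->refl->G->L'->D->R'->H->plug->H
Char 7 ('G'): step: R->6, L=2; G->plug->G->R->C->L->D->refl->E->L'->H->R'->F->plug->D
Char 8 ('E'): step: R->7, L=2; E->plug->E->R->G->L->H->refl->G->L'->D->R'->G->plug->G

Answer: AEDACHDG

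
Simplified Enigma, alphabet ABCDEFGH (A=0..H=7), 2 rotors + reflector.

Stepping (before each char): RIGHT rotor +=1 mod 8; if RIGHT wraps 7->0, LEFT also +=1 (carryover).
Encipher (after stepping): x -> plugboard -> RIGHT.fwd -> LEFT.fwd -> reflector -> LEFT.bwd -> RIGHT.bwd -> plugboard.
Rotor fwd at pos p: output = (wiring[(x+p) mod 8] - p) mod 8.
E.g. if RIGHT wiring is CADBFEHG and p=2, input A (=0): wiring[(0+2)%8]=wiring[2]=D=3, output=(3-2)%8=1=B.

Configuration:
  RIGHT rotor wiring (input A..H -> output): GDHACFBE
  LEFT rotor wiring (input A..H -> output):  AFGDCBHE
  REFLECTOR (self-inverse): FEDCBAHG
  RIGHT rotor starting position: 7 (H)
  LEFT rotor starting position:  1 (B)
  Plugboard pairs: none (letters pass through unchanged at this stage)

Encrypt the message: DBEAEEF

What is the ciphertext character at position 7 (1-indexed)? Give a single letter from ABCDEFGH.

Char 1 ('D'): step: R->0, L->2 (L advanced); D->plug->D->R->A->L->E->refl->B->L'->B->R'->G->plug->G
Char 2 ('B'): step: R->1, L=2; B->plug->B->R->G->L->G->refl->H->L'->D->R'->G->plug->G
Char 3 ('E'): step: R->2, L=2; E->plug->E->R->H->L->D->refl->C->L'->F->R'->A->plug->A
Char 4 ('A'): step: R->3, L=2; A->plug->A->R->F->L->C->refl->D->L'->H->R'->B->plug->B
Char 5 ('E'): step: R->4, L=2; E->plug->E->R->C->L->A->refl->F->L'->E->R'->H->plug->H
Char 6 ('E'): step: R->5, L=2; E->plug->E->R->G->L->G->refl->H->L'->D->R'->G->plug->G
Char 7 ('F'): step: R->6, L=2; F->plug->F->R->C->L->A->refl->F->L'->E->R'->G->plug->G

G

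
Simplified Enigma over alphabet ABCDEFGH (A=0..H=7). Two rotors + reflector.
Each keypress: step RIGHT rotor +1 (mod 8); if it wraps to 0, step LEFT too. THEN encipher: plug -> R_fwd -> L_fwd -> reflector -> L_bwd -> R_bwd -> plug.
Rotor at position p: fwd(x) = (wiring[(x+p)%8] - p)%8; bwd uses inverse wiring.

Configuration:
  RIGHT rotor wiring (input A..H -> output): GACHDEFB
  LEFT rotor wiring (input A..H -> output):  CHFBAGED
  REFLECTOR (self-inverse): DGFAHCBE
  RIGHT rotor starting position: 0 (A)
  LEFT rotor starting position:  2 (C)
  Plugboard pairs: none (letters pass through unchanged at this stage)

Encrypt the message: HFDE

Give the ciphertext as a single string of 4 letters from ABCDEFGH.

Char 1 ('H'): step: R->1, L=2; H->plug->H->R->F->L->B->refl->G->L'->C->R'->D->plug->D
Char 2 ('F'): step: R->2, L=2; F->plug->F->R->H->L->F->refl->C->L'->E->R'->G->plug->G
Char 3 ('D'): step: R->3, L=2; D->plug->D->R->C->L->G->refl->B->L'->F->R'->G->plug->G
Char 4 ('E'): step: R->4, L=2; E->plug->E->R->C->L->G->refl->B->L'->F->R'->D->plug->D

Answer: DGGD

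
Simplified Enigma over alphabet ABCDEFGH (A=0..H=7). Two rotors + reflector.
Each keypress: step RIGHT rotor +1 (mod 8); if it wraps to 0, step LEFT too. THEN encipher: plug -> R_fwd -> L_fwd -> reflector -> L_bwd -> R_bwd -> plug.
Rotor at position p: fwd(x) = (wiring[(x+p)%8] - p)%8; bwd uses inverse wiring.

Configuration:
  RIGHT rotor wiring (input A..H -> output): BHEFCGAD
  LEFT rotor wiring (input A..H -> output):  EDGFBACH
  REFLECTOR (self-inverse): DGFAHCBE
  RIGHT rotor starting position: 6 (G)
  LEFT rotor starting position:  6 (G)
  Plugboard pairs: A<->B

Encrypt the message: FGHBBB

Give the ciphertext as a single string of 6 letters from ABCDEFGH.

Char 1 ('F'): step: R->7, L=6; F->plug->F->R->D->L->F->refl->C->L'->H->R'->G->plug->G
Char 2 ('G'): step: R->0, L->7 (L advanced); G->plug->G->R->A->L->A->refl->D->L'->H->R'->B->plug->A
Char 3 ('H'): step: R->1, L=7; H->plug->H->R->A->L->A->refl->D->L'->H->R'->F->plug->F
Char 4 ('B'): step: R->2, L=7; B->plug->A->R->C->L->E->refl->H->L'->D->R'->B->plug->A
Char 5 ('B'): step: R->3, L=7; B->plug->A->R->C->L->E->refl->H->L'->D->R'->C->plug->C
Char 6 ('B'): step: R->4, L=7; B->plug->A->R->G->L->B->refl->G->L'->E->R'->C->plug->C

Answer: GAFACC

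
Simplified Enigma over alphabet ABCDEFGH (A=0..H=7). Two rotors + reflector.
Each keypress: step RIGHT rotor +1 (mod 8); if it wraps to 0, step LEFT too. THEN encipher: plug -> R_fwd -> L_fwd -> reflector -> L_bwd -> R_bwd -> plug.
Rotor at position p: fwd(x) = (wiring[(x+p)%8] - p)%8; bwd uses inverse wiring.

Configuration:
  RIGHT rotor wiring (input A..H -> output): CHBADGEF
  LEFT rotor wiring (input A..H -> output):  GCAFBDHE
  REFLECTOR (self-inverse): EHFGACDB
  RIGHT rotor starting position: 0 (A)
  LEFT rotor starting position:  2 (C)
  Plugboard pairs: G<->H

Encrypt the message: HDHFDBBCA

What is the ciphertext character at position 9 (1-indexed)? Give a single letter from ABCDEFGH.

Char 1 ('H'): step: R->1, L=2; H->plug->G->R->E->L->F->refl->C->L'->F->R'->E->plug->E
Char 2 ('D'): step: R->2, L=2; D->plug->D->R->E->L->F->refl->C->L'->F->R'->H->plug->G
Char 3 ('H'): step: R->3, L=2; H->plug->G->R->E->L->F->refl->C->L'->F->R'->A->plug->A
Char 4 ('F'): step: R->4, L=2; F->plug->F->R->D->L->B->refl->H->L'->C->R'->B->plug->B
Char 5 ('D'): step: R->5, L=2; D->plug->D->R->F->L->C->refl->F->L'->E->R'->F->plug->F
Char 6 ('B'): step: R->6, L=2; B->plug->B->R->H->L->A->refl->E->L'->G->R'->A->plug->A
Char 7 ('B'): step: R->7, L=2; B->plug->B->R->D->L->B->refl->H->L'->C->R'->D->plug->D
Char 8 ('C'): step: R->0, L->3 (L advanced); C->plug->C->R->B->L->G->refl->D->L'->F->R'->H->plug->G
Char 9 ('A'): step: R->1, L=3; A->plug->A->R->G->L->H->refl->B->L'->E->R'->G->plug->H

H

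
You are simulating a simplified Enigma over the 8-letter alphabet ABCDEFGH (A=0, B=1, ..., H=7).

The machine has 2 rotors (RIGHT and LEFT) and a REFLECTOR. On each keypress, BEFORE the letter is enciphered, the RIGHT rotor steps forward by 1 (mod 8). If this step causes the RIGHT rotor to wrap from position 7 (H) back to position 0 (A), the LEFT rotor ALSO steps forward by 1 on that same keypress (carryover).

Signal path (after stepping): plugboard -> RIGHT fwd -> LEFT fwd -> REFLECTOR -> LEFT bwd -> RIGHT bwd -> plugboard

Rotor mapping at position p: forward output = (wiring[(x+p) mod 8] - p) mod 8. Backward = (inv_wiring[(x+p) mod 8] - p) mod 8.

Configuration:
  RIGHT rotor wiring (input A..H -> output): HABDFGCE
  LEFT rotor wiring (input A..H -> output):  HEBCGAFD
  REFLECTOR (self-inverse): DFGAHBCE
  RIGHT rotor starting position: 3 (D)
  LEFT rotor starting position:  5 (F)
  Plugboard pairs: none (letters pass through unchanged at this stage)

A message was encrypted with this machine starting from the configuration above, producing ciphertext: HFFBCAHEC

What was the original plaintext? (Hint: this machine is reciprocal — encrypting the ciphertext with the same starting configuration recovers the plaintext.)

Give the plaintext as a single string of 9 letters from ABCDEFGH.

Char 1 ('H'): step: R->4, L=5; H->plug->H->R->H->L->B->refl->F->L'->G->R'->C->plug->C
Char 2 ('F'): step: R->5, L=5; F->plug->F->R->E->L->H->refl->E->L'->F->R'->B->plug->B
Char 3 ('F'): step: R->6, L=5; F->plug->F->R->F->L->E->refl->H->L'->E->R'->A->plug->A
Char 4 ('B'): step: R->7, L=5; B->plug->B->R->A->L->D->refl->A->L'->B->R'->C->plug->C
Char 5 ('C'): step: R->0, L->6 (L advanced); C->plug->C->R->B->L->F->refl->B->L'->C->R'->G->plug->G
Char 6 ('A'): step: R->1, L=6; A->plug->A->R->H->L->C->refl->G->L'->D->R'->G->plug->G
Char 7 ('H'): step: R->2, L=6; H->plug->H->R->G->L->A->refl->D->L'->E->R'->D->plug->D
Char 8 ('E'): step: R->3, L=6; E->plug->E->R->B->L->F->refl->B->L'->C->R'->B->plug->B
Char 9 ('C'): step: R->4, L=6; C->plug->C->R->G->L->A->refl->D->L'->E->R'->F->plug->F

Answer: CBACGGDBF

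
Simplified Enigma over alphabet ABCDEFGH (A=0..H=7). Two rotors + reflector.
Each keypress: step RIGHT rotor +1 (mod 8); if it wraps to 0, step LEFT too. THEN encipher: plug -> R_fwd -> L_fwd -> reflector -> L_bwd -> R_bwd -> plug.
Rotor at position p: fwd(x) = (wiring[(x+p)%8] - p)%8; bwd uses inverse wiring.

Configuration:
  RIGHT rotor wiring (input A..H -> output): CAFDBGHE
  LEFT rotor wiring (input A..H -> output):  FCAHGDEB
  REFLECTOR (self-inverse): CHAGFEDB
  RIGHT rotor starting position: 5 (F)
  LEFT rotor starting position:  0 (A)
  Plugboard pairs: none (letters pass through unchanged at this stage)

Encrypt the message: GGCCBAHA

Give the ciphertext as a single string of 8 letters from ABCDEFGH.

Char 1 ('G'): step: R->6, L=0; G->plug->G->R->D->L->H->refl->B->L'->H->R'->E->plug->E
Char 2 ('G'): step: R->7, L=0; G->plug->G->R->H->L->B->refl->H->L'->D->R'->B->plug->B
Char 3 ('C'): step: R->0, L->1 (L advanced); C->plug->C->R->F->L->D->refl->G->L'->C->R'->A->plug->A
Char 4 ('C'): step: R->1, L=1; C->plug->C->R->C->L->G->refl->D->L'->F->R'->E->plug->E
Char 5 ('B'): step: R->2, L=1; B->plug->B->R->B->L->H->refl->B->L'->A->R'->G->plug->G
Char 6 ('A'): step: R->3, L=1; A->plug->A->R->A->L->B->refl->H->L'->B->R'->E->plug->E
Char 7 ('H'): step: R->4, L=1; H->plug->H->R->H->L->E->refl->F->L'->D->R'->C->plug->C
Char 8 ('A'): step: R->5, L=1; A->plug->A->R->B->L->H->refl->B->L'->A->R'->F->plug->F

Answer: EBAEGECF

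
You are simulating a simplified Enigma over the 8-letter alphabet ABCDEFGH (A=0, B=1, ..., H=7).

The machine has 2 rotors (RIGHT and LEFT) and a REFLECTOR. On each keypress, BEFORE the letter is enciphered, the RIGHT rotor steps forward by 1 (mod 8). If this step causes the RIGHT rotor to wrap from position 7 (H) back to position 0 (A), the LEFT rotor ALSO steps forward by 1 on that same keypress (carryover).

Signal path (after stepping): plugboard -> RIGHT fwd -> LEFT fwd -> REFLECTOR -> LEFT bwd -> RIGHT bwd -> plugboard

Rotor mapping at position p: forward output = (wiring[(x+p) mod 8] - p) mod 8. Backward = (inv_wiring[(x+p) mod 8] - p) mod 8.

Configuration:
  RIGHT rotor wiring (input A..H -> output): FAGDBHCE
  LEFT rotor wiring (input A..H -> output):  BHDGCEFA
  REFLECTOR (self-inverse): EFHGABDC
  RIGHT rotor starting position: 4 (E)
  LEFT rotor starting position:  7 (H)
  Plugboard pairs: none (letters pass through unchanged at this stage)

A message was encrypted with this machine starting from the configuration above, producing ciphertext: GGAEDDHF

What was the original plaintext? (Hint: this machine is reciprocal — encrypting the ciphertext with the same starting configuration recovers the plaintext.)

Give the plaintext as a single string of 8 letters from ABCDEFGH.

Char 1 ('G'): step: R->5, L=7; G->plug->G->R->G->L->F->refl->B->L'->A->R'->D->plug->D
Char 2 ('G'): step: R->6, L=7; G->plug->G->R->D->L->E->refl->A->L'->C->R'->D->plug->D
Char 3 ('A'): step: R->7, L=7; A->plug->A->R->F->L->D->refl->G->L'->H->R'->D->plug->D
Char 4 ('E'): step: R->0, L->0 (L advanced); E->plug->E->R->B->L->H->refl->C->L'->E->R'->H->plug->H
Char 5 ('D'): step: R->1, L=0; D->plug->D->R->A->L->B->refl->F->L'->G->R'->E->plug->E
Char 6 ('D'): step: R->2, L=0; D->plug->D->R->F->L->E->refl->A->L'->H->R'->C->plug->C
Char 7 ('H'): step: R->3, L=0; H->plug->H->R->D->L->G->refl->D->L'->C->R'->F->plug->F
Char 8 ('F'): step: R->4, L=0; F->plug->F->R->E->L->C->refl->H->L'->B->R'->E->plug->E

Answer: DDDHECFE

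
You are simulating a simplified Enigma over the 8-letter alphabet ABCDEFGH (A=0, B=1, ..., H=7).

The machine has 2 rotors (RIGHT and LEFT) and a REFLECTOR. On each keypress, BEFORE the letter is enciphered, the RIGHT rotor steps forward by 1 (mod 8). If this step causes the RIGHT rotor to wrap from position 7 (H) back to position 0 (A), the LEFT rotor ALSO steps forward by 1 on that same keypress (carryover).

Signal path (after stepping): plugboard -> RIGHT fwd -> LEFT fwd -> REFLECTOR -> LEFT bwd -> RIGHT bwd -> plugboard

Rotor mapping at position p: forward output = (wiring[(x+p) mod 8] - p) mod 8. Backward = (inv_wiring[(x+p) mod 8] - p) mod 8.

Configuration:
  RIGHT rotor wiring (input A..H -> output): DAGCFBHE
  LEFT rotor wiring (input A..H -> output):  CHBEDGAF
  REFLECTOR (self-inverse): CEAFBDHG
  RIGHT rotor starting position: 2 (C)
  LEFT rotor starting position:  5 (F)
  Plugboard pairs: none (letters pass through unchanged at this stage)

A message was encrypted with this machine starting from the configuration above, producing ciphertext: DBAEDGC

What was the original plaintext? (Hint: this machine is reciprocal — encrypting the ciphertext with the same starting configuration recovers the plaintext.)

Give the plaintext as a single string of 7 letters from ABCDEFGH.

Answer: BDBCFBB

Derivation:
Char 1 ('D'): step: R->3, L=5; D->plug->D->R->E->L->C->refl->A->L'->C->R'->B->plug->B
Char 2 ('B'): step: R->4, L=5; B->plug->B->R->F->L->E->refl->B->L'->A->R'->D->plug->D
Char 3 ('A'): step: R->5, L=5; A->plug->A->R->E->L->C->refl->A->L'->C->R'->B->plug->B
Char 4 ('E'): step: R->6, L=5; E->plug->E->R->A->L->B->refl->E->L'->F->R'->C->plug->C
Char 5 ('D'): step: R->7, L=5; D->plug->D->R->H->L->G->refl->H->L'->G->R'->F->plug->F
Char 6 ('G'): step: R->0, L->6 (L advanced); G->plug->G->R->H->L->A->refl->C->L'->A->R'->B->plug->B
Char 7 ('C'): step: R->1, L=6; C->plug->C->R->B->L->H->refl->G->L'->F->R'->B->plug->B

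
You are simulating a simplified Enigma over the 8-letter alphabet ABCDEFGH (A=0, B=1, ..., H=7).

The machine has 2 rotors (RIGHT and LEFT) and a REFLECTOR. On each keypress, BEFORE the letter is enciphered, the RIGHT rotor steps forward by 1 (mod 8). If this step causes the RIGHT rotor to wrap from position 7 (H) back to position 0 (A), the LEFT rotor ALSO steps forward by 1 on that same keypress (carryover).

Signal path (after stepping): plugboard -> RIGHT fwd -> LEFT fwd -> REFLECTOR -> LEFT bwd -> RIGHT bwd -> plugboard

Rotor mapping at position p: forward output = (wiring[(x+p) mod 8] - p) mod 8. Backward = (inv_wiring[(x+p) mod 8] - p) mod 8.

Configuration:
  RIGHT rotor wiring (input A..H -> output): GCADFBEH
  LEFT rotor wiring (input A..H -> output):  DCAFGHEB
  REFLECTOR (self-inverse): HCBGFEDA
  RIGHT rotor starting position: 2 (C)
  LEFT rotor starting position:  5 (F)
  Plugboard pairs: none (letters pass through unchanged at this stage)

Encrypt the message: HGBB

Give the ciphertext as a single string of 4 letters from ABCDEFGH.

Answer: FEHA

Derivation:
Char 1 ('H'): step: R->3, L=5; H->plug->H->R->F->L->D->refl->G->L'->D->R'->F->plug->F
Char 2 ('G'): step: R->4, L=5; G->plug->G->R->E->L->F->refl->E->L'->C->R'->E->plug->E
Char 3 ('B'): step: R->5, L=5; B->plug->B->R->H->L->B->refl->C->L'->A->R'->H->plug->H
Char 4 ('B'): step: R->6, L=5; B->plug->B->R->B->L->H->refl->A->L'->G->R'->A->plug->A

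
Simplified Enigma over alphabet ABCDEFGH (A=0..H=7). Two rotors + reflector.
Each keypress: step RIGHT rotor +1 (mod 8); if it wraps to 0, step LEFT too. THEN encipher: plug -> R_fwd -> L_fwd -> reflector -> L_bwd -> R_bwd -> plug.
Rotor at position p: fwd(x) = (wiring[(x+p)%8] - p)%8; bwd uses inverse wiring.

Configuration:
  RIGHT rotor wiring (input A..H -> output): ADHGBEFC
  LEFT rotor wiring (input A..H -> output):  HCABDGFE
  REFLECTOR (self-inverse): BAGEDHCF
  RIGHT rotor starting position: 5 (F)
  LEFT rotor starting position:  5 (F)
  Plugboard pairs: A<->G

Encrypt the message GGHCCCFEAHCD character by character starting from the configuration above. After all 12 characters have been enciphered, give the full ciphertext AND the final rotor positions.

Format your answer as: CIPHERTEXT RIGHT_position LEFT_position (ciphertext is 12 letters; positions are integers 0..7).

Char 1 ('G'): step: R->6, L=5; G->plug->A->R->H->L->G->refl->C->L'->D->R'->G->plug->A
Char 2 ('G'): step: R->7, L=5; G->plug->A->R->D->L->C->refl->G->L'->H->R'->E->plug->E
Char 3 ('H'): step: R->0, L->6 (L advanced); H->plug->H->R->C->L->B->refl->A->L'->H->R'->C->plug->C
Char 4 ('C'): step: R->1, L=6; C->plug->C->R->F->L->D->refl->E->L'->D->R'->E->plug->E
Char 5 ('C'): step: R->2, L=6; C->plug->C->R->H->L->A->refl->B->L'->C->R'->D->plug->D
Char 6 ('C'): step: R->3, L=6; C->plug->C->R->B->L->G->refl->C->L'->E->R'->H->plug->H
Char 7 ('F'): step: R->4, L=6; F->plug->F->R->H->L->A->refl->B->L'->C->R'->H->plug->H
Char 8 ('E'): step: R->5, L=6; E->plug->E->R->G->L->F->refl->H->L'->A->R'->B->plug->B
Char 9 ('A'): step: R->6, L=6; A->plug->G->R->D->L->E->refl->D->L'->F->R'->D->plug->D
Char 10 ('H'): step: R->7, L=6; H->plug->H->R->G->L->F->refl->H->L'->A->R'->D->plug->D
Char 11 ('C'): step: R->0, L->7 (L advanced); C->plug->C->R->H->L->G->refl->C->L'->E->R'->F->plug->F
Char 12 ('D'): step: R->1, L=7; D->plug->D->R->A->L->F->refl->H->L'->G->R'->B->plug->B
Final: ciphertext=AECEDHHBDDFB, RIGHT=1, LEFT=7

Answer: AECEDHHBDDFB 1 7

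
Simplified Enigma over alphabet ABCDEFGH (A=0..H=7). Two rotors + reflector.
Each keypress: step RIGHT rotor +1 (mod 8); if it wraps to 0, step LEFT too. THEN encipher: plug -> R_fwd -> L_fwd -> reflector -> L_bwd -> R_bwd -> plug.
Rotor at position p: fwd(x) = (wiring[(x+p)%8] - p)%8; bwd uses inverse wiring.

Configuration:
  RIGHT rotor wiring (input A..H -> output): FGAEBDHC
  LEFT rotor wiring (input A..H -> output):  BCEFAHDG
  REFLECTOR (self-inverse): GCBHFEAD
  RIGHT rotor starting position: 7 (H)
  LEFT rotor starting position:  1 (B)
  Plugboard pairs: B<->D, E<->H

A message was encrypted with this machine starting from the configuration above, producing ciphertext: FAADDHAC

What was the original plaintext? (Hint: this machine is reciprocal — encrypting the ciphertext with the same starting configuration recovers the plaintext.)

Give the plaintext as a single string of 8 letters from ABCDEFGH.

Char 1 ('F'): step: R->0, L->2 (L advanced); F->plug->F->R->D->L->F->refl->E->L'->F->R'->A->plug->A
Char 2 ('A'): step: R->1, L=2; A->plug->A->R->F->L->E->refl->F->L'->D->R'->C->plug->C
Char 3 ('A'): step: R->2, L=2; A->plug->A->R->G->L->H->refl->D->L'->B->R'->D->plug->B
Char 4 ('D'): step: R->3, L=2; D->plug->B->R->G->L->H->refl->D->L'->B->R'->A->plug->A
Char 5 ('D'): step: R->4, L=2; D->plug->B->R->H->L->A->refl->G->L'->C->R'->F->plug->F
Char 6 ('H'): step: R->5, L=2; H->plug->E->R->B->L->D->refl->H->L'->G->R'->A->plug->A
Char 7 ('A'): step: R->6, L=2; A->plug->A->R->B->L->D->refl->H->L'->G->R'->F->plug->F
Char 8 ('C'): step: R->7, L=2; C->plug->C->R->H->L->A->refl->G->L'->C->R'->F->plug->F

Answer: ACBAFAFF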